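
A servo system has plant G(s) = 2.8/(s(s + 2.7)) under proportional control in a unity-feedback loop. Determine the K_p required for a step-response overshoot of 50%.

From %OS = 100·exp(−πζ/√(1−ζ²)) = 50%, ζ = −ln(0.5)/√(π²+ln²(0.5)) = 0.2155.
Characteristic equation s² + 2.7s + 2.8K_p = 0 gives ζ = 2.7/(2√(2.8K_p)).
Setting ζ = 0.2155: √(2.8K_p) = 2.7/(2·0.2155) = 6.266, so K_p = 39.26/2.8 = 14.

K_p = 14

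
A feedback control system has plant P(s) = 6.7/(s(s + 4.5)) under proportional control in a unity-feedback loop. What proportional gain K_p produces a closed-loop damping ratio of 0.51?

K_p = 2.91

Closed-loop characteristic equation: s² + 4.5s + K_p·6.7 = 0.
So ω_n = √(6.7K_p) and 2ζω_n = 4.5, giving ζ = 4.5/(2√(6.7K_p)).
Setting ζ = 0.51: √(6.7K_p) = 4.5/(2·0.51) = 4.412, so K_p = 19.46/6.7 = 2.91.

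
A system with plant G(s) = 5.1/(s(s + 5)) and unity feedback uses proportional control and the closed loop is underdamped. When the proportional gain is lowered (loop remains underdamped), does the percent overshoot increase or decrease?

ζ = 5/(2√(5.1K_p)) rises as K_p falls; higher damping means less overshoot.

decrease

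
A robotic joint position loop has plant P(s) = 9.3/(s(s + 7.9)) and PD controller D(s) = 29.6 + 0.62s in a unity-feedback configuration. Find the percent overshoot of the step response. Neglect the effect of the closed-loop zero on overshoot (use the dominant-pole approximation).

Forward path: (29.6 + 0.62s)·9.3/(s(s+7.9)). The closed-loop characteristic equation is s² + (7.9 + 9.3·0.62)s + 9.3·29.6 = 0.
That is s² + 13.67s + 275.3 = 0, so ω_n = 16.59 rad/s and ζ = 13.67/(2·16.59) = 0.4118.
%OS = 100·exp(−πζ/√(1−ζ²)) = 24.2%.

24.2%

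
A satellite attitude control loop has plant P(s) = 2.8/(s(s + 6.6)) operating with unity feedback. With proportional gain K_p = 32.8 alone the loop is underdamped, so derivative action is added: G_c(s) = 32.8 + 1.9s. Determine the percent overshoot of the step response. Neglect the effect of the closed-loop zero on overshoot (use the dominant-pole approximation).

8.25%

Forward path: (32.8 + 1.9s)·2.8/(s(s+6.6)). The closed-loop characteristic equation is s² + (6.6 + 2.8·1.9)s + 2.8·32.8 = 0.
That is s² + 11.92s + 91.84 = 0, so ω_n = 9.583 rad/s and ζ = 11.92/(2·9.583) = 0.6219.
%OS = 100·exp(−πζ/√(1−ζ²)) = 8.25%.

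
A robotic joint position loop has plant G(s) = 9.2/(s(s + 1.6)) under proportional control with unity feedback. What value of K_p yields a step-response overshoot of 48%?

K_p = 1.34

From %OS = 100·exp(−πζ/√(1−ζ²)) = 48%, ζ = −ln(0.48)/√(π²+ln²(0.48)) = 0.2275.
Characteristic equation s² + 1.6s + 9.2K_p = 0 gives ζ = 1.6/(2√(9.2K_p)).
Setting ζ = 0.2275: √(9.2K_p) = 1.6/(2·0.2275) = 3.516, so K_p = 12.37/9.2 = 1.34.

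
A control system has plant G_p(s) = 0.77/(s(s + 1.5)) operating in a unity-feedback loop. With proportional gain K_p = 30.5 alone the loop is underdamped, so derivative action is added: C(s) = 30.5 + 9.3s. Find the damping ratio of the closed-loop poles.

Forward path: (30.5 + 9.3s)·0.77/(s(s+1.5)). The closed-loop characteristic equation is s² + (1.5 + 0.77·9.3)s + 0.77·30.5 = 0.
That is s² + 8.661s + 23.48 = 0, so ω_n = 4.846 rad/s and ζ = 8.661/(2·4.846) = 0.8936.

ζ = 0.894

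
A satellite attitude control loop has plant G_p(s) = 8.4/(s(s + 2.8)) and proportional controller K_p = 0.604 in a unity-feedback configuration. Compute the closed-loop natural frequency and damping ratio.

1 + K_p·G_p(s) = 0 gives s² + 2.8s + 5.074 = 0.
So ω_n² = 5.074 ⇒ ω_n = 2.252 rad/s, and ζ = 2.8/(2ω_n) = 0.622.

ω_n = 2.25 rad/s, ζ = 0.622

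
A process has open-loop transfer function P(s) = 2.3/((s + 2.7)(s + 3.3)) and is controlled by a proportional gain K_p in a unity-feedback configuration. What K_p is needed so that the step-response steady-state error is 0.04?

K_p = 93

The loop is type 0, so e_ss(step) = 1/(1 + K_pos) with K_pos = K_p·P(0).
P(0) = 0.2581. Require 1/(1 + K_p·0.2581) = 0.04, so 1 + 0.2581·K_p = 25.
K_p = (25 − 1)/0.2581 = 93.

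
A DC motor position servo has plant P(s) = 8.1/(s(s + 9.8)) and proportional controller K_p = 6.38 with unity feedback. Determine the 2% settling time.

The closed-loop denominator s² + 9.8s + 51.68 gives ω_n = √51.68 = 7.189 and ζ = 9.8/(2ω_n) = 0.6816.
2% settling time T_s ≈ 4/(ζω_n) = 4/4.9 = 0.816 s.

T_s ≈ 0.816 s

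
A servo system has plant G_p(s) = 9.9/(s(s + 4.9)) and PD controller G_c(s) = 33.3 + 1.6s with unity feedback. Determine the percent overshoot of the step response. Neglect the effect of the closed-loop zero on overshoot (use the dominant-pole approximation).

11.2%

Forward path: (33.3 + 1.6s)·9.9/(s(s+4.9)). The closed-loop characteristic equation is s² + (4.9 + 9.9·1.6)s + 9.9·33.3 = 0.
That is s² + 20.74s + 329.7 = 0, so ω_n = 18.16 rad/s and ζ = 20.74/(2·18.16) = 0.5711.
%OS = 100·exp(−πζ/√(1−ζ²)) = 11.2%.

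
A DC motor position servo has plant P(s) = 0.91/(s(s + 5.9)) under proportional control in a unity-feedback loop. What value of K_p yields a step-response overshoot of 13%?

From %OS = 100·exp(−πζ/√(1−ζ²)) = 13%, ζ = −ln(0.13)/√(π²+ln²(0.13)) = 0.5446.
Characteristic equation s² + 5.9s + 0.91K_p = 0 gives ζ = 5.9/(2√(0.91K_p)).
Setting ζ = 0.5446: √(0.91K_p) = 5.9/(2·0.5446) = 5.416, so K_p = 29.34/0.91 = 32.2.

K_p = 32.2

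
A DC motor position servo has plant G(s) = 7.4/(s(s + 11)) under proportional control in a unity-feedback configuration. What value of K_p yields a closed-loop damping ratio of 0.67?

Closed-loop characteristic equation: s² + 11s + K_p·7.4 = 0.
So ω_n = √(7.4K_p) and 2ζω_n = 11, giving ζ = 11/(2√(7.4K_p)).
Setting ζ = 0.67: √(7.4K_p) = 11/(2·0.67) = 8.209, so K_p = 67.39/7.4 = 9.11.

K_p = 9.11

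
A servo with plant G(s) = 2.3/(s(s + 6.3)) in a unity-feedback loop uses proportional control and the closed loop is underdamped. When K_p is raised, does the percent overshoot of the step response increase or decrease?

increase

ζ = 6.3/(2√(2.3K_p)) decreases as K_p grows; lower damping means more overshoot.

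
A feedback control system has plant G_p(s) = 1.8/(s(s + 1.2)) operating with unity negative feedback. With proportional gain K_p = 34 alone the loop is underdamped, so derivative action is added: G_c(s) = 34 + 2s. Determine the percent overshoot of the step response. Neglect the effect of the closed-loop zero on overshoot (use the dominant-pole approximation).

36.3%

Forward path: (34 + 2s)·1.8/(s(s+1.2)). The closed-loop characteristic equation is s² + (1.2 + 1.8·2)s + 1.8·34 = 0.
That is s² + 4.8s + 61.2 = 0, so ω_n = 7.823 rad/s and ζ = 4.8/(2·7.823) = 0.3068.
%OS = 100·exp(−πζ/√(1−ζ²)) = 36.3%.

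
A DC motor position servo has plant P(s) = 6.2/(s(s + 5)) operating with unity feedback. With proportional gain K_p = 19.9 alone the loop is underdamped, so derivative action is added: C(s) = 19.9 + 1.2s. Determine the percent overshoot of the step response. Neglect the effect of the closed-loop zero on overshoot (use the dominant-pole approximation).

12%

Forward path: (19.9 + 1.2s)·6.2/(s(s+5)). The closed-loop characteristic equation is s² + (5 + 6.2·1.2)s + 6.2·19.9 = 0.
That is s² + 12.44s + 123.4 = 0, so ω_n = 11.11 rad/s and ζ = 12.44/(2·11.11) = 0.56.
%OS = 100·exp(−πζ/√(1−ζ²)) = 12%.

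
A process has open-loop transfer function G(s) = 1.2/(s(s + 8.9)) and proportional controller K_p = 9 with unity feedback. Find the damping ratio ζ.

ζ = 1.35

The closed-loop denominator is s(s+8.9) + 9·1.2 = s² + 8.9s + 10.8.
So ω_n² = 10.8 ⇒ ω_n = 3.286 rad/s, and ζ = 8.9/(2ω_n) = 1.35.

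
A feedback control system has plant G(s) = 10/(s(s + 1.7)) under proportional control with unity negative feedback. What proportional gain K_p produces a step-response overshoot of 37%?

From %OS = 100·exp(−πζ/√(1−ζ²)) = 37%, ζ = −ln(0.37)/√(π²+ln²(0.37)) = 0.3017.
Characteristic equation s² + 1.7s + 10K_p = 0 gives ζ = 1.7/(2√(10K_p)).
Setting ζ = 0.3017: √(10K_p) = 1.7/(2·0.3017) = 2.817, so K_p = 7.936/10 = 0.794.

K_p = 0.794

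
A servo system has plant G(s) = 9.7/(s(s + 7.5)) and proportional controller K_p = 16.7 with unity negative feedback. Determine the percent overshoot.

38%

From 1 + K_pG(s) = 0: s² + 7.5s + 162 = 0 ⇒ ω_n = 12.73, ζ = 0.2946.
%OS = 100·exp(−πζ/√(1−ζ²)) = 100·exp(−π·0.2946/√0.9132) = 38%.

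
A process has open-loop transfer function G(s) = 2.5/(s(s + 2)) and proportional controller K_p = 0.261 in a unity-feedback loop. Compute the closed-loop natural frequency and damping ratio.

ω_n = 0.808 rad/s, ζ = 1.24

The closed-loop denominator is s(s+2) + 0.261·2.5 = s² + 2s + 0.6525.
Matching s² + 2ζω_n s + ω_n²: ω_n = √0.6525 = 0.8078 rad/s and 2ζω_n = 2, so ζ = 2/(2·0.8078) = 1.24.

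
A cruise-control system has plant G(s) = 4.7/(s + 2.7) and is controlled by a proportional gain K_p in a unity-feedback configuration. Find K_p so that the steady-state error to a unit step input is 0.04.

K_p = 13.8

The loop is type 0, so e_ss(step) = 1/(1 + K_pos) with K_pos = K_p·G(0).
G(0) = 1.741. Require 1/(1 + K_p·1.741) = 0.04, so 1 + 1.741·K_p = 25.
K_p = (25 − 1)/1.741 = 13.8.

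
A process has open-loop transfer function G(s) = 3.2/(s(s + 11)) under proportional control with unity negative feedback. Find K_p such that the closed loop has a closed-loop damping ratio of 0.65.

K_p = 22.4

Closed-loop characteristic equation: s² + 11s + K_p·3.2 = 0.
So ω_n = √(3.2K_p) and 2ζω_n = 11, giving ζ = 11/(2√(3.2K_p)).
Setting ζ = 0.65: √(3.2K_p) = 11/(2·0.65) = 8.462, so K_p = 71.6/3.2 = 22.4.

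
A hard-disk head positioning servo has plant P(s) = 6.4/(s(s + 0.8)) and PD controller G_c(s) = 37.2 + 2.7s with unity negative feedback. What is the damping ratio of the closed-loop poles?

Forward path: (37.2 + 2.7s)·6.4/(s(s+0.8)). The closed-loop characteristic equation is s² + (0.8 + 6.4·2.7)s + 6.4·37.2 = 0.
That is s² + 18.08s + 238.1 = 0, so ω_n = 15.43 rad/s and ζ = 18.08/(2·15.43) = 0.5859.

ζ = 0.586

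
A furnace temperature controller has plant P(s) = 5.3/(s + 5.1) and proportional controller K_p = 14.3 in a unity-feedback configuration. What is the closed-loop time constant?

τ = 0.0124 s

Closed-loop transfer function: T(s) = K_p·P(s)/(1 + K_p·P(s)) = 75.79/(s + 5.1 + 75.79) = 75.79/(s + 80.89).
Time constant τ = 1/80.89 = 0.0124 s.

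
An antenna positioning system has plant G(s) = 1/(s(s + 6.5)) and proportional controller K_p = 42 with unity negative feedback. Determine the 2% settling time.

T_s ≈ 1.23 s

From 1 + K_pG(s) = 0: s² + 6.5s + 42 = 0 ⇒ ω_n = 6.481, ζ = 0.5015.
2% settling time T_s ≈ 4/(ζω_n) = 4/3.25 = 1.23 s.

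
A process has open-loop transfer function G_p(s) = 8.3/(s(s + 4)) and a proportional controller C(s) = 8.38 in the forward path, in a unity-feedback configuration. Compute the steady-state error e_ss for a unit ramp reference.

The loop has one pole at the origin (type 1). Velocity error constant K_v = lim_{s→0} s·C(s)G_p(s) = 8.38·8.3/4 = 17.39.
Steady-state error to a unit ramp: e_ss = 1/K_v = 0.0575.

0.0575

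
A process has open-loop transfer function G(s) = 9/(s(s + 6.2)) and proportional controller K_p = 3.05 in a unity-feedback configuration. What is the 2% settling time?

T_s ≈ 1.29 s

From 1 + K_pG(s) = 0: s² + 6.2s + 27.45 = 0 ⇒ ω_n = 5.239, ζ = 0.5917.
2% settling time T_s ≈ 4/(ζω_n) = 4/3.1 = 1.29 s.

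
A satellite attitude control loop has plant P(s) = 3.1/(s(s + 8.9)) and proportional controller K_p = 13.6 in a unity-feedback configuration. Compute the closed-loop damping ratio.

1 + K_p·P(s) = 0 gives s² + 8.9s + 42.16 = 0.
So ω_n² = 42.16 ⇒ ω_n = 6.493 rad/s, and ζ = 8.9/(2ω_n) = 0.685.

ζ = 0.685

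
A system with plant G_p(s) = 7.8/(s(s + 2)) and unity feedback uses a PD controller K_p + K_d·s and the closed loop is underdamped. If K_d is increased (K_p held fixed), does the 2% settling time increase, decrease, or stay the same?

Characteristic equation s² + (2 + 7.8K_d)s + 7.8K_p = 0: raising K_d increases ζω_n = (2+7.8K_d)/2 while the loop stays underdamped, so T_s ≈ 4/(ζω_n) decreases.

decrease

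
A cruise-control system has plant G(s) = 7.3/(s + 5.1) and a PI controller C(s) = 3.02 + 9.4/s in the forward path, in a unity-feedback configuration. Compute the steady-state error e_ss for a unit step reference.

The open loop C(s)G(s) has a pole at the origin (type 1), so the static position error constant is infinite and e_ss = 1/(1+∞) = 0.

0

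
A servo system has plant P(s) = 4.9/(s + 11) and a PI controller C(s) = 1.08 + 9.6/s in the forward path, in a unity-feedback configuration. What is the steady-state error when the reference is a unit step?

The open loop C(s)P(s) has a pole at the origin (type 1), so the static position error constant is infinite and e_ss = 1/(1+∞) = 0.

0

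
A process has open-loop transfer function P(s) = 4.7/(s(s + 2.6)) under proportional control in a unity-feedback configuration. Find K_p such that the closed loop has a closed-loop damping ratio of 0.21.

Closed-loop characteristic equation: s² + 2.6s + K_p·4.7 = 0.
So ω_n = √(4.7K_p) and 2ζω_n = 2.6, giving ζ = 2.6/(2√(4.7K_p)).
Setting ζ = 0.21: √(4.7K_p) = 2.6/(2·0.21) = 6.19, so K_p = 38.32/4.7 = 8.15.

K_p = 8.15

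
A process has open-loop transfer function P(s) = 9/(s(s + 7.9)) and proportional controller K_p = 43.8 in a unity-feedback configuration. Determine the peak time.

Closed-loop characteristic equation: s² + 7.9s + 394.2 = 0, so ω_n = 19.85 rad/s and ζ = 7.9/(2·19.85) = 0.1989.
Damped frequency ω_d = ω_n√(1−ζ²) = 19.46 rad/s, so peak time T_p = π/ω_d = 0.161 s.

T_p = 0.161 s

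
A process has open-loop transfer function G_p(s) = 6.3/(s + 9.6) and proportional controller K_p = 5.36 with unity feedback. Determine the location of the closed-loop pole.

s = -43.37

Closed-loop transfer function: T(s) = K_p·G_p(s)/(1 + K_p·G_p(s)) = 33.77/(s + 9.6 + 33.77) = 33.77/(s + 43.37).
The closed-loop pole is at s = −43.37.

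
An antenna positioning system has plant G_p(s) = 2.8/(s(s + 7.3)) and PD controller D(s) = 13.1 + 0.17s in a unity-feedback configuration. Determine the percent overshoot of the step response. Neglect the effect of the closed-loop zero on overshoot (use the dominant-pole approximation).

Forward path: (13.1 + 0.17s)·2.8/(s(s+7.3)). The closed-loop characteristic equation is s² + (7.3 + 2.8·0.17)s + 2.8·13.1 = 0.
That is s² + 7.776s + 36.68 = 0, so ω_n = 6.056 rad/s and ζ = 7.776/(2·6.056) = 0.642.
%OS = 100·exp(−πζ/√(1−ζ²)) = 7.21%.

7.21%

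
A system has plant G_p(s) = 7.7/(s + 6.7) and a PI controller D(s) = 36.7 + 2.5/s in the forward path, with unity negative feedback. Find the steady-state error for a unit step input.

0

The open loop D(s)G_p(s) has a pole at the origin (type 1), so the static position error constant is infinite and e_ss = 1/(1+∞) = 0.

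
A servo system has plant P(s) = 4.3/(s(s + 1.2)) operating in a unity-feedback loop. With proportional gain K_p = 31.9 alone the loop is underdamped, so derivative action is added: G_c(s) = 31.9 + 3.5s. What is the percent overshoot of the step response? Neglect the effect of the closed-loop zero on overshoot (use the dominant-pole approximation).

Forward path: (31.9 + 3.5s)·4.3/(s(s+1.2)). The closed-loop characteristic equation is s² + (1.2 + 4.3·3.5)s + 4.3·31.9 = 0.
That is s² + 16.25s + 137.2 = 0, so ω_n = 11.71 rad/s and ζ = 16.25/(2·11.71) = 0.6937.
%OS = 100·exp(−πζ/√(1−ζ²)) = 4.85%.

4.85%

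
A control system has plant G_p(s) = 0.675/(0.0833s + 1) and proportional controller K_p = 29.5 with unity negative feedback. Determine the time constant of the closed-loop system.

Closed loop: T(s) = K_p·G_p/(1+K_p·G_p) = 19.91/(0.0833s + 1 + 19.91), with pole at s = −(1 + 19.91)/0.0833 = −251.1.
Closed-loop time constant τ = 1/251.1 = 0.00398 s.

τ = 0.00398 s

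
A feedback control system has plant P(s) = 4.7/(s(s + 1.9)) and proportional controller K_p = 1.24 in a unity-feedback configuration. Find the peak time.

Closed-loop characteristic equation: s² + 1.9s + 5.828 = 0, so ω_n = 2.414 rad/s and ζ = 1.9/(2·2.414) = 0.3935.
Damped frequency ω_d = ω_n√(1−ζ²) = 2.219 rad/s, so peak time T_p = π/ω_d = 1.42 s.

T_p = 1.42 s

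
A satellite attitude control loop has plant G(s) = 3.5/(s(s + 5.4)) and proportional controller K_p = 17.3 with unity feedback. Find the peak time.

From 1 + K_pG(s) = 0: s² + 5.4s + 60.55 = 0 ⇒ ω_n = 7.781, ζ = 0.347.
Damped frequency ω_d = ω_n√(1−ζ²) = 7.298 rad/s, so peak time T_p = π/ω_d = 0.43 s.

T_p = 0.43 s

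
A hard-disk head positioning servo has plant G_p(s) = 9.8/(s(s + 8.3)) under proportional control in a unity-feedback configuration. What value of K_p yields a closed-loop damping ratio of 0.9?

Closed-loop characteristic equation: s² + 8.3s + K_p·9.8 = 0.
So ω_n = √(9.8K_p) and 2ζω_n = 8.3, giving ζ = 8.3/(2√(9.8K_p)).
Setting ζ = 0.9: √(9.8K_p) = 8.3/(2·0.9) = 4.611, so K_p = 21.26/9.8 = 2.17.

K_p = 2.17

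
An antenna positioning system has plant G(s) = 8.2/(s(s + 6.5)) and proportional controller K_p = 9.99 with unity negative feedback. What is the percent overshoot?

From 1 + K_pG(s) = 0: s² + 6.5s + 81.92 = 0 ⇒ ω_n = 9.051, ζ = 0.3591.
%OS = 100·exp(−πζ/√(1−ζ²)) = 100·exp(−π·0.3591/√0.8711) = 29.9%.

29.9%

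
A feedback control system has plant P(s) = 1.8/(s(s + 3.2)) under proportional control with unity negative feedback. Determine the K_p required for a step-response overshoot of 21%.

From %OS = 100·exp(−πζ/√(1−ζ²)) = 21%, ζ = −ln(0.21)/√(π²+ln²(0.21)) = 0.4449.
Characteristic equation s² + 3.2s + 1.8K_p = 0 gives ζ = 3.2/(2√(1.8K_p)).
Setting ζ = 0.4449: √(1.8K_p) = 3.2/(2·0.4449) = 3.596, so K_p = 12.93/1.8 = 7.19.

K_p = 7.19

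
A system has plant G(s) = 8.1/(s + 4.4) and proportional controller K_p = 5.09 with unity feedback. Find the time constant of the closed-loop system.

τ = 0.0219 s

Closed-loop transfer function: T(s) = K_p·G(s)/(1 + K_p·G(s)) = 41.23/(s + 4.4 + 41.23) = 41.23/(s + 45.63).
Time constant τ = 1/45.63 = 0.0219 s.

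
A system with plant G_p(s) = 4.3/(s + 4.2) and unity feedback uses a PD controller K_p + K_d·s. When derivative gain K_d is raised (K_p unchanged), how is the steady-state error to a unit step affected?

At s = 0 the derivative term contributes nothing: C(0) = K_p regardless of K_d, so K_pos = K_p·G_p(0) and e_ss are unchanged.

unchanged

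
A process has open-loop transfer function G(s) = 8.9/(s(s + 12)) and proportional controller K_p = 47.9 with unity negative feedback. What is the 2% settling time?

T_s ≈ 0.667 s

The closed-loop denominator s² + 12s + 426.3 gives ω_n = √426.3 = 20.65 and ζ = 12/(2ω_n) = 0.2906.
2% settling time T_s ≈ 4/(ζω_n) = 4/6 = 0.667 s.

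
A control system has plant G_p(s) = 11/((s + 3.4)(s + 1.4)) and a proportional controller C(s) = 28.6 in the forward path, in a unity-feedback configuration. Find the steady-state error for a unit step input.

0.0149

The loop is type 0. Static position error constant K_pos = C(0)·G_p(0) = 28.6·2.311 = 66.09.
Steady-state error to a unit step: e_ss = 1/(1+K_pos) = 1/67.09 = 0.0149.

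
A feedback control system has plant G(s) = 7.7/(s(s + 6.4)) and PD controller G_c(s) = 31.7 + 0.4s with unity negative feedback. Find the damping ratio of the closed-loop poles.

ζ = 0.303

Forward path: (31.7 + 0.4s)·7.7/(s(s+6.4)). The closed-loop characteristic equation is s² + (6.4 + 7.7·0.4)s + 7.7·31.7 = 0.
That is s² + 9.48s + 244.1 = 0, so ω_n = 15.62 rad/s and ζ = 9.48/(2·15.62) = 0.3034.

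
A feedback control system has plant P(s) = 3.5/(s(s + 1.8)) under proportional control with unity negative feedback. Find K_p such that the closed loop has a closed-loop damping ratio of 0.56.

Closed-loop characteristic equation: s² + 1.8s + K_p·3.5 = 0.
So ω_n = √(3.5K_p) and 2ζω_n = 1.8, giving ζ = 1.8/(2√(3.5K_p)).
Setting ζ = 0.56: √(3.5K_p) = 1.8/(2·0.56) = 1.607, so K_p = 2.583/3.5 = 0.738.

K_p = 0.738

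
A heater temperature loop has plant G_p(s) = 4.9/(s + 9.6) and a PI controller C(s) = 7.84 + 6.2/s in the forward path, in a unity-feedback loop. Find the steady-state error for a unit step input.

0

The open loop C(s)G_p(s) has a pole at the origin (type 1), so the static position error constant is infinite and e_ss = 1/(1+∞) = 0.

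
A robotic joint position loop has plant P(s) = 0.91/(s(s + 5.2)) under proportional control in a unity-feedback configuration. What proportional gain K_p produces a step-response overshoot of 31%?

K_p = 60.9

From %OS = 100·exp(−πζ/√(1−ζ²)) = 31%, ζ = −ln(0.31)/√(π²+ln²(0.31)) = 0.3493.
Characteristic equation s² + 5.2s + 0.91K_p = 0 gives ζ = 5.2/(2√(0.91K_p)).
Setting ζ = 0.3493: √(0.91K_p) = 5.2/(2·0.3493) = 7.443, so K_p = 55.4/0.91 = 60.9.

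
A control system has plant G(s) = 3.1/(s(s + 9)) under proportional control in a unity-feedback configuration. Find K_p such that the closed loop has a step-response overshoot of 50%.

From %OS = 100·exp(−πζ/√(1−ζ²)) = 50%, ζ = −ln(0.5)/√(π²+ln²(0.5)) = 0.2155.
Characteristic equation s² + 9s + 3.1K_p = 0 gives ζ = 9/(2√(3.1K_p)).
Setting ζ = 0.2155: √(3.1K_p) = 9/(2·0.2155) = 20.89, so K_p = 436.2/3.1 = 141.

K_p = 141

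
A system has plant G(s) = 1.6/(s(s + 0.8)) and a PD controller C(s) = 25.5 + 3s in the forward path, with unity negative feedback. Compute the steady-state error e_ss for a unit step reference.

The open loop C(s)G(s) has a pole at the origin (type 1), so the static position error constant is infinite and e_ss = 1/(1+∞) = 0.

0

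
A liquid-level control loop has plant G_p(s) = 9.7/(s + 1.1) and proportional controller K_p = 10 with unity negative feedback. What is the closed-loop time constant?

τ = 0.0102 s

Closed-loop transfer function: T(s) = K_p·G_p(s)/(1 + K_p·G_p(s)) = 97/(s + 1.1 + 97) = 97/(s + 98.1).
Time constant τ = 1/98.1 = 0.0102 s.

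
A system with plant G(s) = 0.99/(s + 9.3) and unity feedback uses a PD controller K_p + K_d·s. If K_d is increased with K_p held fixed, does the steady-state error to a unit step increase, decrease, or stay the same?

K_d affects only the transient (the s-coefficient); the DC loop gain, and hence e_ss, depends only on K_p.

unchanged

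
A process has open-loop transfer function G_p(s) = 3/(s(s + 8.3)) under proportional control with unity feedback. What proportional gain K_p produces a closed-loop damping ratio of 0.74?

Closed-loop characteristic equation: s² + 8.3s + K_p·3 = 0.
So ω_n = √(3K_p) and 2ζω_n = 8.3, giving ζ = 8.3/(2√(3K_p)).
Setting ζ = 0.74: √(3K_p) = 8.3/(2·0.74) = 5.608, so K_p = 31.45/3 = 10.5.

K_p = 10.5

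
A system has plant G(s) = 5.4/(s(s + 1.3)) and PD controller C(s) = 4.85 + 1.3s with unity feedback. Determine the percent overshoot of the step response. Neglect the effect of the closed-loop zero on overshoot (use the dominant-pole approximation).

Forward path: (4.85 + 1.3s)·5.4/(s(s+1.3)). The closed-loop characteristic equation is s² + (1.3 + 5.4·1.3)s + 5.4·4.85 = 0.
That is s² + 8.32s + 26.19 = 0, so ω_n = 5.118 rad/s and ζ = 8.32/(2·5.118) = 0.8129.
%OS = 100·exp(−πζ/√(1−ζ²)) = 1.25%.

1.25%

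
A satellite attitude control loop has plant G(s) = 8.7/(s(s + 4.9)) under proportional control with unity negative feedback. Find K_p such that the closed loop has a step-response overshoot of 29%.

From %OS = 100·exp(−πζ/√(1−ζ²)) = 29%, ζ = −ln(0.29)/√(π²+ln²(0.29)) = 0.3666.
Characteristic equation s² + 4.9s + 8.7K_p = 0 gives ζ = 4.9/(2√(8.7K_p)).
Setting ζ = 0.3666: √(8.7K_p) = 4.9/(2·0.3666) = 6.683, so K_p = 44.66/8.7 = 5.13.

K_p = 5.13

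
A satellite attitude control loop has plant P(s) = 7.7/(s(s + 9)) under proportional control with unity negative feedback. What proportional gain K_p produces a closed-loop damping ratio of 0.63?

Closed-loop characteristic equation: s² + 9s + K_p·7.7 = 0.
So ω_n = √(7.7K_p) and 2ζω_n = 9, giving ζ = 9/(2√(7.7K_p)).
Setting ζ = 0.63: √(7.7K_p) = 9/(2·0.63) = 7.143, so K_p = 51.02/7.7 = 6.63.

K_p = 6.63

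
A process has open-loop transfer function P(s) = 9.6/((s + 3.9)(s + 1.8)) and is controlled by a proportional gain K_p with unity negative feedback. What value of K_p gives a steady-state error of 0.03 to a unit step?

For a type-0 loop with proportional control, e_ss = 1/(1 + K_p·P(0)).
P(0) = 1.368. Require 1/(1 + K_p·1.368) = 0.03, so 1 + 1.368·K_p = 33.33.
K_p = (33.33 − 1)/1.368 = 23.6.

K_p = 23.6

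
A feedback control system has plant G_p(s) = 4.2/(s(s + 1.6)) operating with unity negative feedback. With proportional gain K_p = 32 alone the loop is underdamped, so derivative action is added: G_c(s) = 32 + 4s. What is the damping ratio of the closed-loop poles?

ζ = 0.794

Forward path: (32 + 4s)·4.2/(s(s+1.6)). The closed-loop characteristic equation is s² + (1.6 + 4.2·4)s + 4.2·32 = 0.
That is s² + 18.4s + 134.4 = 0, so ω_n = 11.59 rad/s and ζ = 18.4/(2·11.59) = 0.7936.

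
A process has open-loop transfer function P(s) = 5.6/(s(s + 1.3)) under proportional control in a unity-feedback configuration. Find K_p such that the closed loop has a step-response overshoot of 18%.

K_p = 0.329

From %OS = 100·exp(−πζ/√(1−ζ²)) = 18%, ζ = −ln(0.18)/√(π²+ln²(0.18)) = 0.4791.
Characteristic equation s² + 1.3s + 5.6K_p = 0 gives ζ = 1.3/(2√(5.6K_p)).
Setting ζ = 0.4791: √(5.6K_p) = 1.3/(2·0.4791) = 1.357, so K_p = 1.841/5.6 = 0.329.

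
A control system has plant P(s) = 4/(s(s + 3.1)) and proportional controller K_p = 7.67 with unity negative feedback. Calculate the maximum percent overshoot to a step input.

40%

Closed-loop characteristic equation: s² + 3.1s + 30.68 = 0, so ω_n = 5.539 rad/s and ζ = 3.1/(2·5.539) = 0.2798.
%OS = 100·exp(−πζ/√(1−ζ²)) = 100·exp(−π·0.2798/√0.9217) = 40%.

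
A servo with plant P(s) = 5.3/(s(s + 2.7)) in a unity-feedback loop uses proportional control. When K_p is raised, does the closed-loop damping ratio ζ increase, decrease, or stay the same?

decrease

ζ = 2.7/(2√(5.3K_p)); increasing K_p raises the denominator, so ζ falls.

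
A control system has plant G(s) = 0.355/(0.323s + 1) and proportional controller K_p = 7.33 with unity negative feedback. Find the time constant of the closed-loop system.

τ = 0.0897 s

Closed loop: T(s) = K_p·G/(1+K_p·G) = 2.602/(0.323s + 1 + 2.602), with pole at s = −(1 + 2.602)/0.323 = −11.15.
Closed-loop time constant τ = 1/11.15 = 0.0897 s.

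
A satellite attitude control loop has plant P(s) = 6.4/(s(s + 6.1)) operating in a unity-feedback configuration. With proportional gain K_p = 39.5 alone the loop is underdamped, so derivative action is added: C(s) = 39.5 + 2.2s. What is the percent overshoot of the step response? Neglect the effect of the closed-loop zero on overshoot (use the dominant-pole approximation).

Forward path: (39.5 + 2.2s)·6.4/(s(s+6.1)). The closed-loop characteristic equation is s² + (6.1 + 6.4·2.2)s + 6.4·39.5 = 0.
That is s² + 20.18s + 252.8 = 0, so ω_n = 15.9 rad/s and ζ = 20.18/(2·15.9) = 0.6346.
%OS = 100·exp(−πζ/√(1−ζ²)) = 7.58%.

7.58%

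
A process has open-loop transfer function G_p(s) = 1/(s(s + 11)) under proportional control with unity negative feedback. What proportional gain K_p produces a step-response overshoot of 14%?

From %OS = 100·exp(−πζ/√(1−ζ²)) = 14%, ζ = −ln(0.14)/√(π²+ln²(0.14)) = 0.5305.
Characteristic equation s² + 11s + 1K_p = 0 gives ζ = 11/(2√(1K_p)).
Setting ζ = 0.5305: √(1K_p) = 11/(2·0.5305) = 10.37, so K_p = 107.5/1 = 107.

K_p = 107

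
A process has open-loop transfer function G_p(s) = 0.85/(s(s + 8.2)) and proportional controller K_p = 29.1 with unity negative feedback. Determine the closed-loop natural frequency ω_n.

ω_n = 4.97 rad/s

With unity feedback the closed-loop characteristic equation is s² + 8.2s + 29.1·0.85 = s² + 8.2s + 24.73 = 0.
Matching s² + 2ζω_n s + ω_n²: ω_n = √24.73 = 4.973 rad/s and 2ζω_n = 8.2, so ζ = 8.2/(2·4.973) = 0.824.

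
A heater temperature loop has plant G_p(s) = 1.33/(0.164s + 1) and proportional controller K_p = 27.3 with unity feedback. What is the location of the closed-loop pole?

Closed loop: T(s) = K_p·G_p/(1+K_p·G_p) = 36.31/(0.164s + 1 + 36.31), with pole at s = −(1 + 36.31)/0.164 = −227.5.

s = -227.5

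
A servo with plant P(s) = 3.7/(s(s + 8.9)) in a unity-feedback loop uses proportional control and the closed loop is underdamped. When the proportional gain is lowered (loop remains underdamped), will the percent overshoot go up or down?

decrease

ζ = 8.9/(2√(3.7K_p)) rises as K_p falls; higher damping means less overshoot.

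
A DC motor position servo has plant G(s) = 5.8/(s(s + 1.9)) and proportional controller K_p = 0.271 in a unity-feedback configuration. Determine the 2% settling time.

The closed-loop denominator s² + 1.9s + 1.572 gives ω_n = √1.572 = 1.254 and ζ = 1.9/(2ω_n) = 0.7577.
2% settling time T_s ≈ 4/(ζω_n) = 4/0.95 = 4.21 s.

T_s ≈ 4.21 s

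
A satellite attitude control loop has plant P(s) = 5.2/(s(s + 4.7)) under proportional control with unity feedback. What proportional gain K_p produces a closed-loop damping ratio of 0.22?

K_p = 21.9

Closed-loop characteristic equation: s² + 4.7s + K_p·5.2 = 0.
So ω_n = √(5.2K_p) and 2ζω_n = 4.7, giving ζ = 4.7/(2√(5.2K_p)).
Setting ζ = 0.22: √(5.2K_p) = 4.7/(2·0.22) = 10.68, so K_p = 114.1/5.2 = 21.9.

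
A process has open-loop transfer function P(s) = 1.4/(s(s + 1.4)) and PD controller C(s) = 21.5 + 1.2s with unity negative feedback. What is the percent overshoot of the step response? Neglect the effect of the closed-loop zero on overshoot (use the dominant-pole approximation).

39.9%

Forward path: (21.5 + 1.2s)·1.4/(s(s+1.4)). The closed-loop characteristic equation is s² + (1.4 + 1.4·1.2)s + 1.4·21.5 = 0.
That is s² + 3.08s + 30.1 = 0, so ω_n = 5.486 rad/s and ζ = 3.08/(2·5.486) = 0.2807.
%OS = 100·exp(−πζ/√(1−ζ²)) = 39.9%.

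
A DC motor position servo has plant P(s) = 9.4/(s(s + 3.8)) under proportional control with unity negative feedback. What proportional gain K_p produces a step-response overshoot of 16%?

From %OS = 100·exp(−πζ/√(1−ζ²)) = 16%, ζ = −ln(0.16)/√(π²+ln²(0.16)) = 0.5039.
Characteristic equation s² + 3.8s + 9.4K_p = 0 gives ζ = 3.8/(2√(9.4K_p)).
Setting ζ = 0.5039: √(9.4K_p) = 3.8/(2·0.5039) = 3.771, so K_p = 14.22/9.4 = 1.51.

K_p = 1.51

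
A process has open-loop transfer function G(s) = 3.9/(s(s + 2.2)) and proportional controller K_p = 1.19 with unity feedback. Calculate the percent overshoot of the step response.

15.5%

From 1 + K_pG(s) = 0: s² + 2.2s + 4.641 = 0 ⇒ ω_n = 2.154, ζ = 0.5106.
%OS = 100·exp(−πζ/√(1−ζ²)) = 100·exp(−π·0.5106/√0.7393) = 15.5%.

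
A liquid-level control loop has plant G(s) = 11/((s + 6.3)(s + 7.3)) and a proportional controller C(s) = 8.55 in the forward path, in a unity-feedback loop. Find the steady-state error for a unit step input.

0.328

The loop is type 0. Static position error constant K_pos = C(0)·G(0) = 8.55·0.2392 = 2.045.
Steady-state error to a unit step: e_ss = 1/(1+K_pos) = 1/3.045 = 0.328.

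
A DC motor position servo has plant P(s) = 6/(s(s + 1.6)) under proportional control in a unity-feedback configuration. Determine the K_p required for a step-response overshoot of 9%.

K_p = 0.288

From %OS = 100·exp(−πζ/√(1−ζ²)) = 9%, ζ = −ln(0.09)/√(π²+ln²(0.09)) = 0.6083.
Characteristic equation s² + 1.6s + 6K_p = 0 gives ζ = 1.6/(2√(6K_p)).
Setting ζ = 0.6083: √(6K_p) = 1.6/(2·0.6083) = 1.315, so K_p = 1.729/6 = 0.288.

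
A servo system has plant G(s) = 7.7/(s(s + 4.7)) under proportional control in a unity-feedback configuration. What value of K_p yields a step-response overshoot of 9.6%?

From %OS = 100·exp(−πζ/√(1−ζ²)) = 9.6%, ζ = −ln(0.096)/√(π²+ln²(0.096)) = 0.5979.
Characteristic equation s² + 4.7s + 7.7K_p = 0 gives ζ = 4.7/(2√(7.7K_p)).
Setting ζ = 0.5979: √(7.7K_p) = 4.7/(2·0.5979) = 3.93, so K_p = 15.45/7.7 = 2.01.

K_p = 2.01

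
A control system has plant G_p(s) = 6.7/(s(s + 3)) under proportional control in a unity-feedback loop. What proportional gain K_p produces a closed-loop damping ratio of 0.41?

Closed-loop characteristic equation: s² + 3s + K_p·6.7 = 0.
So ω_n = √(6.7K_p) and 2ζω_n = 3, giving ζ = 3/(2√(6.7K_p)).
Setting ζ = 0.41: √(6.7K_p) = 3/(2·0.41) = 3.659, so K_p = 13.38/6.7 = 2.

K_p = 2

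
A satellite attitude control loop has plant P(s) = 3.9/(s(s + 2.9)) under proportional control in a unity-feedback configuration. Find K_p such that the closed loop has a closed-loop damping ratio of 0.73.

K_p = 1.01

Closed-loop characteristic equation: s² + 2.9s + K_p·3.9 = 0.
So ω_n = √(3.9K_p) and 2ζω_n = 2.9, giving ζ = 2.9/(2√(3.9K_p)).
Setting ζ = 0.73: √(3.9K_p) = 2.9/(2·0.73) = 1.986, so K_p = 3.945/3.9 = 1.01.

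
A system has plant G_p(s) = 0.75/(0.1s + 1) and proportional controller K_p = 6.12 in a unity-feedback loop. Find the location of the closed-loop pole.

s = -55.9

Closed loop: T(s) = K_p·G_p/(1+K_p·G_p) = 4.59/(0.1s + 1 + 4.59), with pole at s = −(1 + 4.59)/0.1 = −55.9.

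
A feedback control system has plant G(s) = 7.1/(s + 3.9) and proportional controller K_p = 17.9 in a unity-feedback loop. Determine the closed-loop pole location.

Closed-loop transfer function: T(s) = K_p·G(s)/(1 + K_p·G(s)) = 127.1/(s + 3.9 + 127.1) = 127.1/(s + 131).
The closed-loop pole is at s = −131.

s = -131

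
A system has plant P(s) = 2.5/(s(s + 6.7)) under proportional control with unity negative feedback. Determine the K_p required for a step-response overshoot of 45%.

K_p = 74

From %OS = 100·exp(−πζ/√(1−ζ²)) = 45%, ζ = −ln(0.45)/√(π²+ln²(0.45)) = 0.2463.
Characteristic equation s² + 6.7s + 2.5K_p = 0 gives ζ = 6.7/(2√(2.5K_p)).
Setting ζ = 0.2463: √(2.5K_p) = 6.7/(2·0.2463) = 13.6, so K_p = 184.9/2.5 = 74.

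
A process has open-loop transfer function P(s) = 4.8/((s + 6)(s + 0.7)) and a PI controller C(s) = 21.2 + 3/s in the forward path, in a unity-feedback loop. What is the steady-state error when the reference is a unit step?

0

The open loop C(s)P(s) has a pole at the origin (type 1), so the static position error constant is infinite and e_ss = 1/(1+∞) = 0.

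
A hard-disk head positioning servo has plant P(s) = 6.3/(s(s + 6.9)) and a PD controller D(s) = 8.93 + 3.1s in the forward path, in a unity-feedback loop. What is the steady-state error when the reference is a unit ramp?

0.123

The loop has one pole at the origin (type 1). Velocity error constant K_v = lim_{s→0} s·D(s)P(s) = 8.93·6.3/6.9 = 8.153.
Steady-state error to a unit ramp: e_ss = 1/K_v = 0.123.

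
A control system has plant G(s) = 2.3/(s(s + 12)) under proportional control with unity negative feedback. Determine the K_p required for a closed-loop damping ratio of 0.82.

Closed-loop characteristic equation: s² + 12s + K_p·2.3 = 0.
So ω_n = √(2.3K_p) and 2ζω_n = 12, giving ζ = 12/(2√(2.3K_p)).
Setting ζ = 0.82: √(2.3K_p) = 12/(2·0.82) = 7.317, so K_p = 53.54/2.3 = 23.3.

K_p = 23.3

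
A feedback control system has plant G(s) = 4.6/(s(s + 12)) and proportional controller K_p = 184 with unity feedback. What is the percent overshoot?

From 1 + K_pG(s) = 0: s² + 12s + 846.4 = 0 ⇒ ω_n = 29.09, ζ = 0.2062.
%OS = 100·exp(−πζ/√(1−ζ²)) = 100·exp(−π·0.2062/√0.9575) = 51.6%.

51.6%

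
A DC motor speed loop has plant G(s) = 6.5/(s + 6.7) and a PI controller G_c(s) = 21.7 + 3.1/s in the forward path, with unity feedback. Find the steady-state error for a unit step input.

The open loop G_c(s)G(s) has a pole at the origin (type 1), so the static position error constant is infinite and e_ss = 1/(1+∞) = 0.

0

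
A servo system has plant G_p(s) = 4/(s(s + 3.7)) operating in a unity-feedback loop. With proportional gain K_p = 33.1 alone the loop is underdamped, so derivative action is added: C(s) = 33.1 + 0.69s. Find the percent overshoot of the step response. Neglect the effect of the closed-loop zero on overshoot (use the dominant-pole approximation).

39.9%

Forward path: (33.1 + 0.69s)·4/(s(s+3.7)). The closed-loop characteristic equation is s² + (3.7 + 4·0.69)s + 4·33.1 = 0.
That is s² + 6.46s + 132.4 = 0, so ω_n = 11.51 rad/s and ζ = 6.46/(2·11.51) = 0.2807.
%OS = 100·exp(−πζ/√(1−ζ²)) = 39.9%.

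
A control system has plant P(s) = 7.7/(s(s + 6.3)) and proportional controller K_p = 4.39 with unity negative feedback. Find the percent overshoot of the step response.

13.2%

The closed-loop denominator s² + 6.3s + 33.8 gives ω_n = √33.8 = 5.814 and ζ = 6.3/(2ω_n) = 0.5418.
%OS = 100·exp(−πζ/√(1−ζ²)) = 100·exp(−π·0.5418/√0.7065) = 13.2%.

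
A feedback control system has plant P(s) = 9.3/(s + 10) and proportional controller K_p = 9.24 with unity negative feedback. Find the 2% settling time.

T_s ≈ 0.0417 s

Closed-loop transfer function: T(s) = K_p·P(s)/(1 + K_p·P(s)) = 85.93/(s + 10 + 85.93) = 85.93/(s + 95.93).
Time constant τ = 1/95.93 = 0.01042 s, so the 2% settling time is about 4τ = 0.0417 s.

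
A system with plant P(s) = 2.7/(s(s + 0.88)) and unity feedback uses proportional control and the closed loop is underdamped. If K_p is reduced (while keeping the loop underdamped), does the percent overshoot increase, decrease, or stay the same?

ζ = 0.88/(2√(2.7K_p)) rises as K_p falls; higher damping means less overshoot.

decrease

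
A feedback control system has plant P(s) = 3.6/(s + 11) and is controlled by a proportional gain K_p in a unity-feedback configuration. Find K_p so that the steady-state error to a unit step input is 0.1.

The loop is type 0, so e_ss(step) = 1/(1 + K_pos) with K_pos = K_p·P(0).
P(0) = 0.3273. Require 1/(1 + K_p·0.3273) = 0.1, so 1 + 0.3273·K_p = 10.
K_p = (10 − 1)/0.3273 = 27.5.

K_p = 27.5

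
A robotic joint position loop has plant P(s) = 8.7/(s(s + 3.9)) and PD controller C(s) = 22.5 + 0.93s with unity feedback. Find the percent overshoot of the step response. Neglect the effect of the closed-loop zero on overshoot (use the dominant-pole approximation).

22.5%

Forward path: (22.5 + 0.93s)·8.7/(s(s+3.9)). The closed-loop characteristic equation is s² + (3.9 + 8.7·0.93)s + 8.7·22.5 = 0.
That is s² + 11.99s + 195.7 = 0, so ω_n = 13.99 rad/s and ζ = 11.99/(2·13.99) = 0.4285.
%OS = 100·exp(−πζ/√(1−ζ²)) = 22.5%.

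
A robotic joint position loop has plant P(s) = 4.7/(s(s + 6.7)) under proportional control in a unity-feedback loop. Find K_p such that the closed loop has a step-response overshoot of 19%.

K_p = 10.9

From %OS = 100·exp(−πζ/√(1−ζ²)) = 19%, ζ = −ln(0.19)/√(π²+ln²(0.19)) = 0.4673.
Characteristic equation s² + 6.7s + 4.7K_p = 0 gives ζ = 6.7/(2√(4.7K_p)).
Setting ζ = 0.4673: √(4.7K_p) = 6.7/(2·0.4673) = 7.168, so K_p = 51.38/4.7 = 10.9.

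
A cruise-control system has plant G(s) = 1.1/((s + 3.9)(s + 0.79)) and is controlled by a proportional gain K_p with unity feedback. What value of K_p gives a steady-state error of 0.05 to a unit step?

K_p = 53.2

The loop is type 0, so e_ss(step) = 1/(1 + K_pos) with K_pos = K_p·G(0).
G(0) = 0.357. Require 1/(1 + K_p·0.357) = 0.05, so 1 + 0.357·K_p = 20.
K_p = (20 − 1)/0.357 = 53.2.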